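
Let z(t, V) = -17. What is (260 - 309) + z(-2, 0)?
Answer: -66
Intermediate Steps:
(260 - 309) + z(-2, 0) = (260 - 309) - 17 = -49 - 17 = -66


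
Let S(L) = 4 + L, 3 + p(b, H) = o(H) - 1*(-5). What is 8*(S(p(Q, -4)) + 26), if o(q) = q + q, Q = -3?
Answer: 192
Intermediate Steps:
o(q) = 2*q
p(b, H) = 2 + 2*H (p(b, H) = -3 + (2*H - 1*(-5)) = -3 + (2*H + 5) = -3 + (5 + 2*H) = 2 + 2*H)
8*(S(p(Q, -4)) + 26) = 8*((4 + (2 + 2*(-4))) + 26) = 8*((4 + (2 - 8)) + 26) = 8*((4 - 6) + 26) = 8*(-2 + 26) = 8*24 = 192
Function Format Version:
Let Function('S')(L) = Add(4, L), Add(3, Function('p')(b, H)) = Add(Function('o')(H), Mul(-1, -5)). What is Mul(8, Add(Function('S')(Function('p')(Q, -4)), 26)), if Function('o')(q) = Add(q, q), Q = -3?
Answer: 192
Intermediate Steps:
Function('o')(q) = Mul(2, q)
Function('p')(b, H) = Add(2, Mul(2, H)) (Function('p')(b, H) = Add(-3, Add(Mul(2, H), Mul(-1, -5))) = Add(-3, Add(Mul(2, H), 5)) = Add(-3, Add(5, Mul(2, H))) = Add(2, Mul(2, H)))
Mul(8, Add(Function('S')(Function('p')(Q, -4)), 26)) = Mul(8, Add(Add(4, Add(2, Mul(2, -4))), 26)) = Mul(8, Add(Add(4, Add(2, -8)), 26)) = Mul(8, Add(Add(4, -6), 26)) = Mul(8, Add(-2, 26)) = Mul(8, 24) = 192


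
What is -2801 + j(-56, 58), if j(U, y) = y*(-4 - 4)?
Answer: -3265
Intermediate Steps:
j(U, y) = -8*y (j(U, y) = y*(-8) = -8*y)
-2801 + j(-56, 58) = -2801 - 8*58 = -2801 - 464 = -3265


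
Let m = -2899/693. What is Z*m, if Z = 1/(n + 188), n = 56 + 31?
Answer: -2899/190575 ≈ -0.015212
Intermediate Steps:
m = -2899/693 (m = -2899*1/693 = -2899/693 ≈ -4.1833)
n = 87
Z = 1/275 (Z = 1/(87 + 188) = 1/275 ≈ 0.0036364)
Z*m = (1/275)*(-2899/693) = -2899/190575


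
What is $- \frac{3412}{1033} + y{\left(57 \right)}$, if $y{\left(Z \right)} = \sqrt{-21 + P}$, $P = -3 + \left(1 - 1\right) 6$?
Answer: $- \frac{3412}{1033} + 2 i \sqrt{6} \approx -3.303 + 4.899 i$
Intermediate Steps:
$P = -3$ ($P = -3 + \left(1 - 1\right) 6 = -3 + 0 \cdot 6 = -3 + 0 = -3$)
$y{\left(Z \right)} = 2 i \sqrt{6}$ ($y{\left(Z \right)} = \sqrt{-21 - 3} = \sqrt{-24} = 2 i \sqrt{6}$)
$- \frac{3412}{1033} + y{\left(57 \right)} = - \frac{3412}{1033} + 2 i \sqrt{6}$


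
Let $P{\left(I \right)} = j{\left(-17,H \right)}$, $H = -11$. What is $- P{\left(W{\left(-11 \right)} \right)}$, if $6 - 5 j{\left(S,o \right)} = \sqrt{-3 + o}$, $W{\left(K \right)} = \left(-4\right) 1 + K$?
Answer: $- \frac{6}{5} + \frac{i \sqrt{14}}{5} \approx -1.2 + 0.74833 i$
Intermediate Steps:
$W{\left(K \right)} = -4 + K$
$j{\left(S,o \right)} = \frac{6}{5} - \frac{\sqrt{-3 + o}}{5}$
$P{\left(I \right)} = \frac{6}{5} - \frac{i \sqrt{14}}{5}$ ($P{\left(I \right)} = \frac{6}{5} - \frac{\sqrt{-3 - 11}}{5} = \frac{6}{5} - \frac{\sqrt{-14}}{5} = \frac{6}{5} - \frac{i \sqrt{14}}{5}$)
$- P{\left(W{\left(-11 \right)} \right)} = - (\frac{6}{5} - \frac{i \sqrt{14}}{5}) = - \frac{6}{5} + \frac{i \sqrt{14}}{5}$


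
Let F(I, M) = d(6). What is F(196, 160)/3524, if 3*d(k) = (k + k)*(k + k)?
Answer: 12/881 ≈ 0.013621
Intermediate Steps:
d(k) = 4*k²/3 (d(k) = ((k + k)*(k + k))/3 = ((2*k)*(2*k))/3 = (4*k²)/3 = 4*k²/3)
F(I, M) = 48 (F(I, M) = (4/3)*6² = (4/3)*36 = 48)
F(196, 160)/3524 = 48/3524 = 48*(1/3524) = 12/881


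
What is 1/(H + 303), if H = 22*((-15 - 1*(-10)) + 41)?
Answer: 1/1095 ≈ 0.00091324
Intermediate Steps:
H = 792 (H = 22*((-15 + 10) + 41) = 22*(-5 + 41) = 22*36 = 792)
1/(H + 303) = 1/(792 + 303) = 1/1095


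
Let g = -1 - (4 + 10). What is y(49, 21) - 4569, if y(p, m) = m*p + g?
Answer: -3555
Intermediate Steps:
g = -15 (g = -1 - 1*14 = -1 - 14 = -15)
y(p, m) = -15 + m*p (y(p, m) = m*p - 15 = -15 + m*p)
y(49, 21) - 4569 = (-15 + 21*49) - 4569 = (-15 + 1029) - 4569 = 1014 - 4569 = -3555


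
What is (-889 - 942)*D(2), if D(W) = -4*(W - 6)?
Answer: -29296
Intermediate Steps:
D(W) = 24 - 4*W (D(W) = -4*(-6 + W) = 24 - 4*W)
(-889 - 942)*D(2) = (-889 - 942)*(24 - 4*2) = -1831*(24 - 8) = -1831*16 = -29296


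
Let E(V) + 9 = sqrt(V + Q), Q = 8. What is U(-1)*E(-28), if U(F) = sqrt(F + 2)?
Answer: -9 + 2*I*sqrt(5) ≈ -9.0 + 4.4721*I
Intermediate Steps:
E(V) = -9 + sqrt(8 + V) (E(V) = -9 + sqrt(V + 8) = -9 + sqrt(8 + V))
U(F) = sqrt(2 + F)
U(-1)*E(-28) = sqrt(2 - 1)*(-9 + sqrt(8 - 28)) = sqrt(1)*(-9 + sqrt(-20)) = 1*(-9 + 2*I*sqrt(5)) = -9 + 2*I*sqrt(5)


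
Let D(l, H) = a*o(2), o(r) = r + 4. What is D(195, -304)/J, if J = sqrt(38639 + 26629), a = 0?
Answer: 0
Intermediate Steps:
o(r) = 4 + r
J = 42*sqrt(37) (J = sqrt(65268) = 42*sqrt(37) ≈ 255.48)
D(l, H) = 0 (D(l, H) = 0*(4 + 2) = 0*6 = 0)
D(195, -304)/J = 0/((42*sqrt(37))) = 0*(sqrt(37)/1554) = 0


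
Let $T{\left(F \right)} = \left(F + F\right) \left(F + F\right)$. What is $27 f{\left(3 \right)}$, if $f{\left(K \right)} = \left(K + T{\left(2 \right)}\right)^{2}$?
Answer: $9747$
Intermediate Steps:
$T{\left(F \right)} = 4 F^{2}$ ($T{\left(F \right)} = 2 F 2 F = 4 F^{2}$)
$f{\left(K \right)} = \left(16 + K\right)^{2}$ ($f{\left(K \right)} = \left(K + 4 \cdot 2^{2}\right)^{2} = \left(K + 4 \cdot 4\right)^{2} = \left(K + 16\right)^{2} = \left(16 + K\right)^{2}$)
$27 f{\left(3 \right)} = 27 \left(16 + 3\right)^{2} = 27 \cdot 19^{2} = 27 \cdot 361 = 9747$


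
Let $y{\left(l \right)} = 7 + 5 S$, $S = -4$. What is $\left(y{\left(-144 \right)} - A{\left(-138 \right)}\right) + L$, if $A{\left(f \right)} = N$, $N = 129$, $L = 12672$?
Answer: $12530$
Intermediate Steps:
$y{\left(l \right)} = -13$ ($y{\left(l \right)} = 7 + 5 \left(-4\right) = 7 - 20 = -13$)
$A{\left(f \right)} = 129$
$\left(y{\left(-144 \right)} - A{\left(-138 \right)}\right) + L = \left(-13 - 129\right) + 12672 = -142 + 12672 = 12530$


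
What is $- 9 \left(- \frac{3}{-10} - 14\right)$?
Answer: $\frac{1233}{10} \approx 123.3$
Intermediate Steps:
$- 9 \left(- \frac{3}{-10} - 14\right) = - 9 \left(\left(-3\right) \left(- \frac{1}{10}\right) - 14\right) = - 9 \left(\frac{3}{10} - 14\right) = \left(-9\right) \left(- \frac{137}{10}\right) = \frac{1233}{10}$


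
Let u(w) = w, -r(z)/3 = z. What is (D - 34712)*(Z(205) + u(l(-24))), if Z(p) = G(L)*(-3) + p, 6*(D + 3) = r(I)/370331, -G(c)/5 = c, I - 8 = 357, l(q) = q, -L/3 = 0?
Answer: -4653886786795/740662 ≈ -6.2834e+6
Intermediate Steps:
L = 0 (L = -3*0 = 0)
I = 365 (I = 8 + 357 = 365)
r(z) = -3*z
G(c) = -5*c
D = -2222351/740662 (D = -3 + (-3*365/370331)/6 = -3 + (-1095*1/370331)/6 = -3 + (1/6)*(-1095/370331) = -3 - 365/740662 = -2222351/740662 ≈ -3.0005)
Z(p) = p (Z(p) = -5*0*(-3) + p = 0*(-3) + p = 0 + p = p)
(D - 34712)*(Z(205) + u(l(-24))) = (-2222351/740662 - 34712)*(205 - 24) = -25712081695/740662*181 = -4653886786795/740662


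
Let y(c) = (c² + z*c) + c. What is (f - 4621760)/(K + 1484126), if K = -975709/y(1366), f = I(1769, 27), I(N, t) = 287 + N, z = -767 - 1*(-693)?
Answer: -8159496753552/2621318762279 ≈ -3.1127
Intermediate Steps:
z = -74 (z = -767 + 693 = -74)
y(c) = c² - 73*c (y(c) = (c² - 74*c) + c = c² - 73*c)
f = 2056 (f = 287 + 1769 = 2056)
K = -975709/1766238 (K = -975709*1/(1366*(-73 + 1366)) = -975709/(1366*1293) = -975709/1766238 ≈ -0.55242)
(f - 4621760)/(K + 1484126) = (2056 - 4621760)/(-975709/1766238 + 1484126) = -4619704/2621318762279/1766238 = -4619704*1766238/2621318762279 = -8159496753552/2621318762279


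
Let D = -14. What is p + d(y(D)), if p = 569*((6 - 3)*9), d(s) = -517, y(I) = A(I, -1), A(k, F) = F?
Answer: 14846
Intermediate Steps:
y(I) = -1
p = 15363 (p = 569*(3*9) = 569*27 = 15363)
p + d(y(D)) = 15363 - 517 = 14846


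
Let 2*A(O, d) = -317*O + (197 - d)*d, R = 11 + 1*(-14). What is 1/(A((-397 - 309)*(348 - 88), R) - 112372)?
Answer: 1/28981588 ≈ 3.4505e-8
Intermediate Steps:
R = -3 (R = 11 - 14 = -3)
A(O, d) = -317*O/2 + d*(197 - d)/2 (A(O, d) = (-317*O + (197 - d)*d)/2 = (-317*O + d*(197 - d))/2 = -317*O/2 + d*(197 - d)/2)
1/(A((-397 - 309)*(348 - 88), R) - 112372) = 1/((-317*(-397 - 309)*(348 - 88)/2 - ½*(-3)² + (197/2)*(-3)) - 112372) = 1/((-(-111901)*260 - ½*9 - 591/2) - 112372) = 1/((-317/2*(-183560) - 9/2 - 591/2) - 112372) = 1/((29094260 - 9/2 - 591/2) - 112372) = 1/(29093960 - 112372) = 1/28981588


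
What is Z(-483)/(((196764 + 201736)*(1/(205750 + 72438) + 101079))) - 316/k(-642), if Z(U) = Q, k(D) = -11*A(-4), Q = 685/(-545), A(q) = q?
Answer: -24122440982642163704/3358820896302669875 ≈ -7.1818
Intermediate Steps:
Q = -137/109 (Q = 685*(-1/545) = -137/109 ≈ -1.2569)
k(D) = 44 (k(D) = -11*(-4) = 44)
Z(U) = -137/109
Z(-483)/(((196764 + 201736)*(1/(205750 + 72438) + 101079))) - 316/k(-642) = -137*1/((196764 + 201736)*(1/(205750 + 72438) + 101079))/109 - 316/44 = -137*1/(398500*(1/278188 + 101079))/109 - 316*1/44 = -137*1/(398500*(1/278188 + 101079))/109 - 79/11 = -137/(109*(398500*(28118964853/278188))) - 79/11 = -137/(109*2801351873480125/69547) - 79/11 = -137/109*69547/2801351873480125 - 79/11 = -9527939/305347354209333625 - 79/11 = -24122440982642163704/3358820896302669875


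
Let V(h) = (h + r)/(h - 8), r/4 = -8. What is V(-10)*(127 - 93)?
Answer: 238/3 ≈ 79.333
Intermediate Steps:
r = -32 (r = 4*(-8) = -32)
V(h) = (-32 + h)/(-8 + h) (V(h) = (h - 32)/(h - 8) = (-32 + h)/(-8 + h))
V(-10)*(127 - 93) = ((-32 - 10)/(-8 - 10))*(127 - 93) = (-42/(-18))*34 = -1/18*(-42)*34 = (7/3)*34 = 238/3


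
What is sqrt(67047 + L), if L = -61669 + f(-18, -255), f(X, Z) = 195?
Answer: sqrt(5573) ≈ 74.653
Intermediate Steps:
L = -61474 (L = -61669 + 195 = -61474)
sqrt(67047 + L) = sqrt(67047 - 61474) = sqrt(5573)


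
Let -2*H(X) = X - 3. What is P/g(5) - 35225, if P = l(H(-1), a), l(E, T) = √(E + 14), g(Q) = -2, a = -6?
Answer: -35227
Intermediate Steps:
H(X) = 3/2 - X/2 (H(X) = -(X - 3)/2 = -(-3 + X)/2 = 3/2 - X/2)
l(E, T) = √(14 + E)
P = 4 (P = √(14 + (3/2 - ½*(-1))) = √(14 + (3/2 + ½)) = √(14 + 2) = √16 = 4)
P/g(5) - 35225 = 4/(-2) - 35225 = -½*4 - 35225 = -2 - 35225 = -35227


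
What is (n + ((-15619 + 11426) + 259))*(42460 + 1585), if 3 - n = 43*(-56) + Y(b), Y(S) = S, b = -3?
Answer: -66948400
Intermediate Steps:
n = 2414 (n = 3 - (43*(-56) - 3) = 3 - (-2408 - 3) = 3 - 1*(-2411) = 3 + 2411 = 2414)
(n + ((-15619 + 11426) + 259))*(42460 + 1585) = (2414 + ((-15619 + 11426) + 259))*(42460 + 1585) = (2414 + (-4193 + 259))*44045 = (2414 - 3934)*44045 = -1520*44045 = -66948400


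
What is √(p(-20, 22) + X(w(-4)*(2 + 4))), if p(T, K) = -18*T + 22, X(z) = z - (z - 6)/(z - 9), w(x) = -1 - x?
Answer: 2*√897/3 ≈ 19.967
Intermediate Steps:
X(z) = z - (-6 + z)/(-9 + z)
p(T, K) = 22 - 18*T
√(p(-20, 22) + X(w(-4)*(2 + 4))) = √((22 - 18*(-20)) + (6 + ((-1 - 1*(-4))*(2 + 4))² - 10*(-1 - 1*(-4))*(2 + 4))/(-9 + (-1 - 1*(-4))*(2 + 4))) = √((22 + 360) + (6 + ((-1 + 4)*6)² - 10*(-1 + 4)*6)/(-9 + (-1 + 4)*6)) = √(382 + (6 + (3*6)² - 30*6)/(-9 + 3*6)) = √(382 + (6 + 18² - 10*18)/(-9 + 18)) = √(382 + (6 + 324 - 180)/9) = √(382 + (⅑)*150) = √(382 + 50/3) = √(1196/3) = 2*√897/3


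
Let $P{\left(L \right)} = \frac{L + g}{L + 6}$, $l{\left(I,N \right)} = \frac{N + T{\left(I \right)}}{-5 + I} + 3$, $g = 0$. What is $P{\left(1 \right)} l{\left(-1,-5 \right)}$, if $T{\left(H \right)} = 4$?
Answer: $\frac{19}{42} \approx 0.45238$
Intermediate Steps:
$l{\left(I,N \right)} = 3 + \frac{4 + N}{-5 + I}$ ($l{\left(I,N \right)} = \frac{N + 4}{-5 + I} + 3 = \frac{4 + N}{-5 + I} + 3 = 3 + \frac{4 + N}{-5 + I}$)
$P{\left(L \right)} = \frac{L}{6 + L}$ ($P{\left(L \right)} = \frac{L + 0}{L + 6} = \frac{L}{6 + L}$)
$P{\left(1 \right)} l{\left(-1,-5 \right)} = 1 \frac{1}{6 + 1} \frac{-11 - 5 + 3 \left(-1\right)}{-5 - 1} = 1 \cdot \frac{1}{7} \frac{-11 - 5 - 3}{-6} = 1 \cdot \frac{1}{7} \left(\left(- \frac{1}{6}\right) \left(-19\right)\right) = \frac{1}{7} \cdot \frac{19}{6} = \frac{19}{42}$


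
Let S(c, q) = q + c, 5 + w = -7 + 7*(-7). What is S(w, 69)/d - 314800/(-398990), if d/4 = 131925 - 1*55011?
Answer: 1210666259/1534395843 ≈ 0.78902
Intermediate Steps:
w = -61 (w = -5 + (-7 + 7*(-7)) = -5 + (-7 - 49) = -5 - 56 = -61)
d = 307656 (d = 4*(131925 - 1*55011) = 4*(131925 - 55011) = 4*76914 = 307656)
S(c, q) = c + q
S(w, 69)/d - 314800/(-398990) = (-61 + 69)/307656 - 314800/(-398990) = 8*(1/307656) - 314800*(-1/398990) = 1/38457 + 31480/39899 = 1210666259/1534395843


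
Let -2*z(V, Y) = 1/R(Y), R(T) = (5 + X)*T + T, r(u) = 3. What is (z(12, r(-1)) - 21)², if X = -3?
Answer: 143641/324 ≈ 443.34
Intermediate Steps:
R(T) = 3*T (R(T) = (5 - 3)*T + T = 2*T + T = 3*T)
z(V, Y) = -1/(6*Y) (z(V, Y) = -1/(3*Y)/2 = -1/(6*Y))
(z(12, r(-1)) - 21)² = (-⅙/3 - 21)² = (-⅙*⅓ - 21)² = (-1/18 - 21)² = (-379/18)² = 143641/324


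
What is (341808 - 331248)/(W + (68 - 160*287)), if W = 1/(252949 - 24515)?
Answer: -2412263040/10474155767 ≈ -0.23031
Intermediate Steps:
W = 1/228434 ≈ 4.3776e-6
(341808 - 331248)/(W + (68 - 160*287)) = (341808 - 331248)/(1/228434 + (68 - 160*287)) = 10560/(1/228434 + (68 - 45920)) = 10560/(1/228434 - 45852) = 10560/(-10474155767/228434) = 10560*(-228434/10474155767) = -2412263040/10474155767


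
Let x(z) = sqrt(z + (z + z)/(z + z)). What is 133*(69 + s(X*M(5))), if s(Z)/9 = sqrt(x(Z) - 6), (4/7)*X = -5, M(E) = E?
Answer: 9177 + 1197*sqrt(-24 + 6*I*sqrt(19))/2 ≈ 10612.0 + 3264.3*I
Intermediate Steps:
X = -35/4 (X = (7/4)*(-5) = -35/4 ≈ -8.7500)
x(z) = sqrt(1 + z) (x(z) = sqrt(z + (2*z)/((2*z))) = sqrt(z + (2*z)*(1/(2*z))) = sqrt(z + 1) = sqrt(1 + z))
s(Z) = 9*sqrt(-6 + sqrt(1 + Z)) (s(Z) = 9*sqrt(sqrt(1 + Z) - 6) = 9*sqrt(-6 + sqrt(1 + Z)))
133*(69 + s(X*M(5))) = 133*(69 + 9*sqrt(-6 + sqrt(1 - 35/4*5))) = 133*(69 + 9*sqrt(-6 + sqrt(1 - 175/4))) = 133*(69 + 9*sqrt(-6 + sqrt(-171/4))) = 133*(69 + 9*sqrt(-6 + 3*I*sqrt(19)/2)) = 9177 + 1197*sqrt(-6 + 3*I*sqrt(19)/2)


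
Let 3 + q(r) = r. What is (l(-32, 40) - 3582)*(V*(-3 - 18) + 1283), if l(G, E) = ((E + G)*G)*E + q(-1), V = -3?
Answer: -18609796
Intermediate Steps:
q(r) = -3 + r
l(G, E) = -4 + E*G*(E + G) (l(G, E) = ((E + G)*G)*E + (-3 - 1) = (G*(E + G))*E - 4 = E*G*(E + G) - 4 = -4 + E*G*(E + G))
(l(-32, 40) - 3582)*(V*(-3 - 18) + 1283) = ((-4 + 40*(-32)² - 32*40²) - 3582)*(-3*(-3 - 18) + 1283) = ((-4 + 40*1024 - 32*1600) - 3582)*(-3*(-21) + 1283) = ((-4 + 40960 - 51200) - 3582)*(63 + 1283) = (-10244 - 3582)*1346 = -13826*1346 = -18609796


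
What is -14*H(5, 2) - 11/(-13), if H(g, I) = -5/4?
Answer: 477/26 ≈ 18.346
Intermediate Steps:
H(g, I) = -5/4 (H(g, I) = -5*1/4 = -5/4)
-14*H(5, 2) - 11/(-13) = -14*(-5/4) - 11/(-13) = 35/2 - 11*(-1/13) = 35/2 + 11/13 = 477/26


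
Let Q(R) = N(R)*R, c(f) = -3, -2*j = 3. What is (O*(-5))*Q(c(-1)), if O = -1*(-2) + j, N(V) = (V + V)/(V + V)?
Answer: 15/2 ≈ 7.5000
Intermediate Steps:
j = -3/2 (j = -½*3 = -3/2 ≈ -1.5000)
N(V) = 1 (N(V) = (2*V)/((2*V)) = (2*V)*(1/(2*V)) = 1)
Q(R) = R (Q(R) = 1*R = R)
O = ½ (O = -1*(-2) - 3/2 = 2 - 3/2 = ½ ≈ 0.50000)
(O*(-5))*Q(c(-1)) = ((½)*(-5))*(-3) = -5/2*(-3) = 15/2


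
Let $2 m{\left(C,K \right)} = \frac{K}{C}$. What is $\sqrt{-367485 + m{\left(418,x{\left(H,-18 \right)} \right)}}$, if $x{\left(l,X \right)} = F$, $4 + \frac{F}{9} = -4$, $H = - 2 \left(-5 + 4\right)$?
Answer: $\frac{i \sqrt{16052116047}}{209} \approx 606.21 i$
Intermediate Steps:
$H = 2$ ($H = \left(-2\right) \left(-1\right) = 2$)
$F = -72$ ($F = -36 + 9 \left(-4\right) = -36 - 36 = -72$)
$x{\left(l,X \right)} = -72$
$m{\left(C,K \right)} = \frac{K}{2 C}$ ($m{\left(C,K \right)} = \frac{K \frac{1}{C}}{2} = \frac{K}{2 C}$)
$\sqrt{-367485 + m{\left(418,x{\left(H,-18 \right)} \right)}} = \sqrt{-367485 + \frac{1}{2} \left(-72\right) \frac{1}{418}} = \sqrt{-367485 - \frac{18}{209}} = \sqrt{- \frac{76804383}{209}} = \frac{i \sqrt{16052116047}}{209}$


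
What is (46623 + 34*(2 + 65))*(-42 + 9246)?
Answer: 450084804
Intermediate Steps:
(46623 + 34*(2 + 65))*(-42 + 9246) = (46623 + 34*67)*9204 = (46623 + 2278)*9204 = 48901*9204 = 450084804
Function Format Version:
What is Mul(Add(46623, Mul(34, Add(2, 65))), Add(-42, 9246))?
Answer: 450084804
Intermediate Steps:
Mul(Add(46623, Mul(34, Add(2, 65))), Add(-42, 9246)) = Mul(Add(46623, Mul(34, 67)), 9204) = Mul(Add(46623, 2278), 9204) = Mul(48901, 9204) = 450084804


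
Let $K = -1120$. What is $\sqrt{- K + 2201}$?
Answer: $9 \sqrt{41} \approx 57.628$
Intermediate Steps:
$\sqrt{- K + 2201} = \sqrt{\left(-1\right) \left(-1120\right) + 2201} = \sqrt{1120 + 2201} = \sqrt{3321} = 9 \sqrt{41}$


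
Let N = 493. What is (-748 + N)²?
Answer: 65025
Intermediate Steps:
(-748 + N)² = (-748 + 493)² = (-255)² = 65025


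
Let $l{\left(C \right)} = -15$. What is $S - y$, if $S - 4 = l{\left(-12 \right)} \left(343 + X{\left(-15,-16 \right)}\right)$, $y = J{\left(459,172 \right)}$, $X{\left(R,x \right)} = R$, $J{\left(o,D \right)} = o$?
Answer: $-5375$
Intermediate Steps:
$y = 459$
$S = -4916$ ($S = 4 - 15 \left(343 - 15\right) = 4 - 4920 = -4916$)
$S - y = -4916 - 459 = -5375$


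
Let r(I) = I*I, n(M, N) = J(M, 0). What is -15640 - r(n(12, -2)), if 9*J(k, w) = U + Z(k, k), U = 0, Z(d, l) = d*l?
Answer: -15896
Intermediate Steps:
J(k, w) = k**2/9 (J(k, w) = (0 + k*k)/9 = (0 + k**2)/9 = k**2/9)
n(M, N) = M**2/9
r(I) = I**2
-15640 - r(n(12, -2)) = -15640 - ((1/9)*12**2)**2 = -15640 - ((1/9)*144)**2 = -15640 - 1*16**2 = -15640 - 1*256 = -15640 - 256 = -15896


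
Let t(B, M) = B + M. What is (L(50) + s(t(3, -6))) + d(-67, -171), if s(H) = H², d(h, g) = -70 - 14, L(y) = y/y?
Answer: -74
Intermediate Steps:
L(y) = 1
d(h, g) = -84
(L(50) + s(t(3, -6))) + d(-67, -171) = (1 + (3 - 6)²) - 84 = (1 + (-3)²) - 84 = (1 + 9) - 84 = 10 - 84 = -74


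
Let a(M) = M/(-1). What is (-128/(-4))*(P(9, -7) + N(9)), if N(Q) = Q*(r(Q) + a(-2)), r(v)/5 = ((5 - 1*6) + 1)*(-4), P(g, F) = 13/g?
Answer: 5600/9 ≈ 622.22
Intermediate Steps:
a(M) = -M (a(M) = M*(-1) = -M)
r(v) = 0 (r(v) = 5*(((5 - 1*6) + 1)*(-4)) = 5*(((5 - 6) + 1)*(-4)) = 5*((-1 + 1)*(-4)) = 5*(0*(-4)) = 5*0 = 0)
N(Q) = 2*Q (N(Q) = Q*(0 - 1*(-2)) = Q*(0 + 2) = Q*2 = 2*Q)
(-128/(-4))*(P(9, -7) + N(9)) = (-128/(-4))*(13/9 + 2*9) = (-128*(-¼))*(13*(⅑) + 18) = 32*(13/9 + 18) = 32*(175/9) = 5600/9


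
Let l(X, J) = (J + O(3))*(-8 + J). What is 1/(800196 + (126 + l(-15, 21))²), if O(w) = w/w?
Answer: 1/969940 ≈ 1.0310e-6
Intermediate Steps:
O(w) = 1
l(X, J) = (1 + J)*(-8 + J) (l(X, J) = (J + 1)*(-8 + J) = (1 + J)*(-8 + J))
1/(800196 + (126 + l(-15, 21))²) = 1/(800196 + (126 + (-8 + 21² - 7*21))²) = 1/(800196 + (126 + (-8 + 441 - 147))²) = 1/(800196 + (126 + 286)²) = 1/(800196 + 412²) = 1/(800196 + 169744) = 1/969940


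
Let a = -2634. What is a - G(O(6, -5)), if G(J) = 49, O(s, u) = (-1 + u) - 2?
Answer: -2683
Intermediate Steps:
O(s, u) = -3 + u
a - G(O(6, -5)) = -2634 - 1*49 = -2634 - 49 = -2683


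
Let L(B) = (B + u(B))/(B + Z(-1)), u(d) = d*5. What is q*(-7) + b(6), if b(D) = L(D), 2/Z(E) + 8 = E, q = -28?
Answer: 2629/13 ≈ 202.23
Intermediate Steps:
Z(E) = 2/(-8 + E)
u(d) = 5*d
L(B) = 6*B/(-2/9 + B) (L(B) = (B + 5*B)/(B + 2/(-8 - 1)) = (6*B)/(B + 2/(-9)) = (6*B)/(B + 2*(-⅑)) = (6*B)/(B - 2/9) = (6*B)/(-2/9 + B) = 6*B/(-2/9 + B))
b(D) = 54*D/(-2 + 9*D)
q*(-7) + b(6) = -28*(-7) + 54*6/(-2 + 9*6) = 196 + 54*6/(-2 + 54) = 196 + 54*6/52 = 196 + 54*6*(1/52) = 196 + 81/13 = 2629/13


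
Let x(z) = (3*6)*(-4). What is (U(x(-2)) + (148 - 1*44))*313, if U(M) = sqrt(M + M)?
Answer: 32552 + 3756*I ≈ 32552.0 + 3756.0*I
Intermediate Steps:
x(z) = -72 (x(z) = 18*(-4) = -72)
U(M) = sqrt(2)*sqrt(M) (U(M) = sqrt(2*M) = sqrt(2)*sqrt(M))
(U(x(-2)) + (148 - 1*44))*313 = (sqrt(2)*sqrt(-72) + (148 - 1*44))*313 = (sqrt(2)*(6*I*sqrt(2)) + (148 - 44))*313 = (12*I + 104)*313 = (104 + 12*I)*313 = 32552 + 3756*I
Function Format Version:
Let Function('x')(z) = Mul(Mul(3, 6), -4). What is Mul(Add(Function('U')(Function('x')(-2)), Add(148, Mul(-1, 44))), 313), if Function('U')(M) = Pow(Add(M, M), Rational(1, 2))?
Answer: Add(32552, Mul(3756, I)) ≈ Add(32552., Mul(3756.0, I))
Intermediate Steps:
Function('x')(z) = -72 (Function('x')(z) = Mul(18, -4) = -72)
Function('U')(M) = Mul(Pow(2, Rational(1, 2)), Pow(M, Rational(1, 2))) (Function('U')(M) = Pow(Mul(2, M), Rational(1, 2)) = Mul(Pow(2, Rational(1, 2)), Pow(M, Rational(1, 2))))
Mul(Add(Function('U')(Function('x')(-2)), Add(148, Mul(-1, 44))), 313) = Mul(Add(Mul(Pow(2, Rational(1, 2)), Pow(-72, Rational(1, 2))), Add(148, Mul(-1, 44))), 313) = Mul(Add(Mul(Pow(2, Rational(1, 2)), Mul(6, I, Pow(2, Rational(1, 2)))), Add(148, -44)), 313) = Mul(Add(Mul(12, I), 104), 313) = Mul(Add(104, Mul(12, I)), 313) = Add(32552, Mul(3756, I))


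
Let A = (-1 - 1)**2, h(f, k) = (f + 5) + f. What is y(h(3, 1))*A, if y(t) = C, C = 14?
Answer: 56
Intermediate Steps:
h(f, k) = 5 + 2*f (h(f, k) = (5 + f) + f = 5 + 2*f)
y(t) = 14
A = 4 (A = (-2)**2 = 4)
y(h(3, 1))*A = 14*4 = 56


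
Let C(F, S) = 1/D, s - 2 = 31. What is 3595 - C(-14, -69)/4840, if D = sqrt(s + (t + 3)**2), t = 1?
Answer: 121798599/33880 ≈ 3595.0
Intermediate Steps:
s = 33 (s = 2 + 31 = 33)
D = 7 (D = sqrt(33 + (1 + 3)**2) = sqrt(33 + 4**2) = sqrt(33 + 16) = sqrt(49) = 7)
C(F, S) = 1/7
3595 - C(-14, -69)/4840 = 3595 - 1/(7*4840) = 3595 - 1*1/33880 = 3595 - 1/33880 = 121798599/33880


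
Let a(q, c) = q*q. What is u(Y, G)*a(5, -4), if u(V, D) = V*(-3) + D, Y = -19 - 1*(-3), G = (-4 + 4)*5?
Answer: 1200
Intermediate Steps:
a(q, c) = q²
G = 0 (G = 0*5 = 0)
Y = -16 (Y = -19 + 3 = -16)
u(V, D) = D - 3*V (u(V, D) = -3*V + D = D - 3*V)
u(Y, G)*a(5, -4) = (0 - 3*(-16))*5² = (0 + 48)*25 = 48*25 = 1200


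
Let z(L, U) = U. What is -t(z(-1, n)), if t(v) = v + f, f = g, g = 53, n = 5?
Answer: -58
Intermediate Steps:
f = 53
t(v) = 53 + v (t(v) = v + 53 = 53 + v)
-t(z(-1, n)) = -(53 + 5) = -1*58 = -58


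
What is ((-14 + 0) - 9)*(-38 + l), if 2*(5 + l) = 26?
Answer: 690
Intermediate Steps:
l = 8 (l = -5 + (1/2)*26 = -5 + 13 = 8)
((-14 + 0) - 9)*(-38 + l) = ((-14 + 0) - 9)*(-38 + 8) = (-14 - 9)*(-30) = -23*(-30) = 690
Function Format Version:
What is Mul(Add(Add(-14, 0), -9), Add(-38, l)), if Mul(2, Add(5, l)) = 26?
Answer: 690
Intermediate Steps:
l = 8 (l = Add(-5, Mul(Rational(1, 2), 26)) = Add(-5, 13) = 8)
Mul(Add(Add(-14, 0), -9), Add(-38, l)) = Mul(Add(Add(-14, 0), -9), Add(-38, 8)) = Mul(Add(-14, -9), -30) = Mul(-23, -30) = 690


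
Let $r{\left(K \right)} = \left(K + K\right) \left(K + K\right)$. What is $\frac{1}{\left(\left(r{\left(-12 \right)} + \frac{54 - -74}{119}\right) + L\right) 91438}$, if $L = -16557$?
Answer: $- \frac{119}{173879506618} \approx -6.8438 \cdot 10^{-10}$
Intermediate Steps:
$r{\left(K \right)} = 4 K^{2}$ ($r{\left(K \right)} = 2 K 2 K = 4 K^{2}$)
$\frac{1}{\left(\left(r{\left(-12 \right)} + \frac{54 - -74}{119}\right) + L\right) 91438} = \frac{1}{\left(\left(4 \left(-12\right)^{2} + \frac{54 - -74}{119}\right) - 16557\right) 91438} = \frac{1}{\left(4 \cdot 144 + \left(54 + 74\right) \frac{1}{119}\right) - 16557} \cdot \frac{1}{91438} = \frac{1}{\left(576 + 128 \cdot \frac{1}{119}\right) - 16557} \cdot \frac{1}{91438} = \frac{1}{\left(576 + \frac{128}{119}\right) - 16557} \cdot \frac{1}{91438} = \frac{1}{\frac{68672}{119} - 16557} \cdot \frac{1}{91438} = \frac{1}{- \frac{1901611}{119}} \cdot \frac{1}{91438} = \left(- \frac{119}{1901611}\right) \frac{1}{91438} = - \frac{119}{173879506618}$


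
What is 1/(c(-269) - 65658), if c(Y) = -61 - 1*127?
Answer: -1/65846 ≈ -1.5187e-5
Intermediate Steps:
c(Y) = -188 (c(Y) = -61 - 127 = -188)
1/(c(-269) - 65658) = 1/(-188 - 65658) = 1/(-65846) = -1/65846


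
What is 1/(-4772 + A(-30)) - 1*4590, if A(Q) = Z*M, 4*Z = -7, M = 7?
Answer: -87838834/19137 ≈ -4590.0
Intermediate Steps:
Z = -7/4 (Z = (1/4)*(-7) = -7/4 ≈ -1.7500)
A(Q) = -49/4 (A(Q) = -7/4*7 = -49/4)
1/(-4772 + A(-30)) - 1*4590 = 1/(-4772 - 49/4) - 1*4590 = 1/(-19137/4) - 4590 = -4/19137 - 4590 = -87838834/19137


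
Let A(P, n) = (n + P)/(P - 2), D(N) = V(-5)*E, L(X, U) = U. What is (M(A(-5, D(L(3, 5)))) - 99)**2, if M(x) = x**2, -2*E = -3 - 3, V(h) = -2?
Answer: 22372900/2401 ≈ 9318.2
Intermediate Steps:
E = 3 (E = -(-3 - 3)/2 = -1/2*(-6) = 3)
D(N) = -6 (D(N) = -2*3 = -6)
A(P, n) = (P + n)/(-2 + P)
(M(A(-5, D(L(3, 5)))) - 99)**2 = (((-5 - 6)/(-2 - 5))**2 - 99)**2 = ((-11/(-7))**2 - 99)**2 = ((-1/7*(-11))**2 - 99)**2 = ((11/7)**2 - 99)**2 = (121/49 - 99)**2 = (-4730/49)**2 = 22372900/2401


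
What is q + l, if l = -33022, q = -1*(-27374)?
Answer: -5648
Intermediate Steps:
q = 27374
q + l = 27374 - 33022 = -5648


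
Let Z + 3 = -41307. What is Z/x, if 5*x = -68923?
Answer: 206550/68923 ≈ 2.9968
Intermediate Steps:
Z = -41310 (Z = -3 - 41307 = -41310)
x = -68923/5 (x = (⅕)*(-68923) = -68923/5 ≈ -13785.)
Z/x = -41310/(-68923/5) = -41310*(-5/68923) = 206550/68923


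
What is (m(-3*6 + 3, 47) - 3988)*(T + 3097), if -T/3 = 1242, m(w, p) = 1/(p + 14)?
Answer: 153014943/61 ≈ 2.5084e+6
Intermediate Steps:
m(w, p) = 1/(14 + p)
T = -3726 (T = -3*1242 = -3726)
(m(-3*6 + 3, 47) - 3988)*(T + 3097) = (1/(14 + 47) - 3988)*(-3726 + 3097) = (1/61 - 3988)*(-629) = -243267/61*(-629) = 153014943/61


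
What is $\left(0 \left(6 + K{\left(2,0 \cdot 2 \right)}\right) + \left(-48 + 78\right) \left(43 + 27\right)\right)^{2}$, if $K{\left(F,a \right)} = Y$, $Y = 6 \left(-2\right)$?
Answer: $4410000$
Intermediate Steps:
$Y = -12$
$K{\left(F,a \right)} = -12$
$\left(0 \left(6 + K{\left(2,0 \cdot 2 \right)}\right) + \left(-48 + 78\right) \left(43 + 27\right)\right)^{2} = \left(0 \left(6 - 12\right) + \left(-48 + 78\right) \left(43 + 27\right)\right)^{2} = \left(0 \left(-6\right) + 30 \cdot 70\right)^{2} = \left(0 + 2100\right)^{2} = 2100^{2} = 4410000$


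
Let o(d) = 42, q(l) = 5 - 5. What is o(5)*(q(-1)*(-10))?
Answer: 0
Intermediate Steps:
q(l) = 0
o(5)*(q(-1)*(-10)) = 42*(0*(-10)) = 42*0 = 0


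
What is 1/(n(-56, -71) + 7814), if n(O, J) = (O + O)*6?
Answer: 1/7142 ≈ 0.00014002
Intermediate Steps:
n(O, J) = 12*O (n(O, J) = (2*O)*6 = 12*O)
1/(n(-56, -71) + 7814) = 1/(12*(-56) + 7814) = 1/(-672 + 7814) = 1/7142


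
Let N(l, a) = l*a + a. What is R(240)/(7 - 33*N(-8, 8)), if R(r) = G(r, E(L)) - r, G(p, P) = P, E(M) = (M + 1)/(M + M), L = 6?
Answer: -2873/22260 ≈ -0.12907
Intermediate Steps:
N(l, a) = a + a*l (N(l, a) = a*l + a = a + a*l)
E(M) = (1 + M)/(2*M) (E(M) = (1 + M)/((2*M)) = (1 + M)*(1/(2*M)) = (1 + M)/(2*M))
R(r) = 7/12 - r (R(r) = (½)*(1 + 6)/6 - r = (½)*(⅙)*7 - r = 7/12 - r)
R(240)/(7 - 33*N(-8, 8)) = (7/12 - 1*240)/(7 - 264*(1 - 8)) = (7/12 - 240)/(7 - 264*(-7)) = -2873/(12*(7 - 33*(-56))) = -2873/(12*(7 + 1848)) = -2873/12/1855 = -2873/12*1/1855 = -2873/22260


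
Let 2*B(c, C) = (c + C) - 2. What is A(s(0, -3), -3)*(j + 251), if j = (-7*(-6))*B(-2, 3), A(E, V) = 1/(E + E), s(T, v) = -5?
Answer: -23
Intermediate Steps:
B(c, C) = -1 + C/2 + c/2 (B(c, C) = ((c + C) - 2)/2 = ((C + c) - 2)/2 = (-2 + C + c)/2 = -1 + C/2 + c/2)
A(E, V) = 1/(2*E)
j = -21 (j = (-7*(-6))*(-1 + (1/2)*3 + (1/2)*(-2)) = 42*(-1 + 3/2 - 1) = 42*(-1/2) = -21)
A(s(0, -3), -3)*(j + 251) = ((1/2)/(-5))*(-21 + 251) = ((1/2)*(-1/5))*230 = -1/10*230 = -23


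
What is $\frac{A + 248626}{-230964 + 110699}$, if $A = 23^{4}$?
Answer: $- \frac{528467}{120265} \approx -4.3942$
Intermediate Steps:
$A = 279841$
$\frac{A + 248626}{-230964 + 110699} = \frac{279841 + 248626}{-230964 + 110699} = \frac{528467}{-120265} = 528467 \left(- \frac{1}{120265}\right) = - \frac{528467}{120265}$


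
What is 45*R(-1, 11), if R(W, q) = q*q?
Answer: 5445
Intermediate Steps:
R(W, q) = q**2
45*R(-1, 11) = 45*11**2 = 45*121 = 5445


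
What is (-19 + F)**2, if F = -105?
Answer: 15376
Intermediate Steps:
(-19 + F)**2 = (-19 - 105)**2 = (-124)**2 = 15376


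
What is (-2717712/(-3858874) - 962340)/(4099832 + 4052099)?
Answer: -1856773043724/15728637292847 ≈ -0.11805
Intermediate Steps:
(-2717712/(-3858874) - 962340)/(4099832 + 4052099) = (-2717712*(-1/3858874) - 962340)/8151931 = (1358856/1929437 - 962340)*(1/8151931) = -1856773043724/1929437*1/8151931 = -1856773043724/15728637292847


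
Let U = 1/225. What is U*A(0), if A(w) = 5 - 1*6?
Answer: -1/225 ≈ -0.0044444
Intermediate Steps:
A(w) = -1 (A(w) = 5 - 6 = -1)
U = 1/225 ≈ 0.0044444
U*A(0) = (1/225)*(-1) = -1/225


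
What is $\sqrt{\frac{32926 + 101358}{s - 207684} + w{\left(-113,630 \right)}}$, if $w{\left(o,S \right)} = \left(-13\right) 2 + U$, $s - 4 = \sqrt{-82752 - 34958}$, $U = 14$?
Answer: $2 \sqrt{\frac{-656611 + 3 i \sqrt{117710}}{207680 - i \sqrt{117710}}} \approx 0.00015018 - 3.5562 i$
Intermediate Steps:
$s = 4 + i \sqrt{117710}$ ($s = 4 + \sqrt{-82752 - 34958} = 4 + \sqrt{-117710} = 4 + i \sqrt{117710} \approx 4.0 + 343.09 i$)
$w{\left(o,S \right)} = -12$ ($w{\left(o,S \right)} = \left(-13\right) 2 + 14 = -26 + 14 = -12$)
$\sqrt{\frac{32926 + 101358}{s - 207684} + w{\left(-113,630 \right)}} = \sqrt{\frac{32926 + 101358}{\left(4 + i \sqrt{117710}\right) - 207684} - 12} = \sqrt{\frac{134284}{-207680 + i \sqrt{117710}} - 12} = \sqrt{-12 + \frac{134284}{-207680 + i \sqrt{117710}}}$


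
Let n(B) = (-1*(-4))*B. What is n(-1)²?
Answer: 16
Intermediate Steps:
n(B) = 4*B
n(-1)² = (4*(-1))² = (-4)² = 16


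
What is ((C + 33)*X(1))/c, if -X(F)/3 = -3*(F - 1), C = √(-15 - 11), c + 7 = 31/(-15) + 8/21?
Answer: 0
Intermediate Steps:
c = -304/35 (c = -7 + (31/(-15) + 8/21) = -7 + (31*(-1/15) + 8*(1/21)) = -7 + (-31/15 + 8/21) = -7 - 59/35 = -304/35 ≈ -8.6857)
C = I*√26 (C = √(-26) = I*√26 ≈ 5.099*I)
X(F) = -9 + 9*F (X(F) = -(-9)*(F - 1) = -(-9)*(-1 + F) = -3*(3 - 3*F) = -9 + 9*F)
((C + 33)*X(1))/c = ((I*√26 + 33)*(-9 + 9*1))/(-304/35) = ((33 + I*√26)*(-9 + 9))*(-35/304) = ((33 + I*√26)*0)*(-35/304) = 0*(-35/304) = 0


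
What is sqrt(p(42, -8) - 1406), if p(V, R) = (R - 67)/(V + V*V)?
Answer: I*sqrt(509555074)/602 ≈ 37.497*I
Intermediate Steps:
p(V, R) = (-67 + R)/(V + V**2)
sqrt(p(42, -8) - 1406) = sqrt((-67 - 8)/(42*(1 + 42)) - 1406) = sqrt((1/42)*(-75)/43 - 1406) = sqrt((1/42)*(1/43)*(-75) - 1406) = sqrt(-25/602 - 1406) = sqrt(-846437/602) = I*sqrt(509555074)/602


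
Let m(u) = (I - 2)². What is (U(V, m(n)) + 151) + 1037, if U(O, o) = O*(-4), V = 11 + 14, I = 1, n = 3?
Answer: 1088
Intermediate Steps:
m(u) = 1 (m(u) = (1 - 2)² = (-1)² = 1)
V = 25
U(O, o) = -4*O
(U(V, m(n)) + 151) + 1037 = (-4*25 + 151) + 1037 = (-100 + 151) + 1037 = 51 + 1037 = 1088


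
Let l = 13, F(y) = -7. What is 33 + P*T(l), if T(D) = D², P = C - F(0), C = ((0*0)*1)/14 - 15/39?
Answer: 1151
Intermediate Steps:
C = -5/13 (C = (0*1)*(1/14) - 15*1/39 = 0*(1/14) - 5/13 = 0 - 5/13 = -5/13 ≈ -0.38462)
P = 86/13 (P = -5/13 - 1*(-7) = -5/13 + 7 = 86/13 ≈ 6.6154)
33 + P*T(l) = 33 + (86/13)*13² = 33 + (86/13)*169 = 33 + 1118 = 1151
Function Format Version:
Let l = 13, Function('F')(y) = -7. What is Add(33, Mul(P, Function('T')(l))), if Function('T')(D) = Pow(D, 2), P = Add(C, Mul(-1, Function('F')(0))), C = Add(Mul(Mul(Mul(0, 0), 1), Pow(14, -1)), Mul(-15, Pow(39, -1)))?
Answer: 1151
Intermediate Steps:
C = Rational(-5, 13) (C = Add(Mul(Mul(0, 1), Rational(1, 14)), Mul(-15, Rational(1, 39))) = Add(Mul(0, Rational(1, 14)), Rational(-5, 13)) = Add(0, Rational(-5, 13)) = Rational(-5, 13) ≈ -0.38462)
P = Rational(86, 13) (P = Add(Rational(-5, 13), Mul(-1, -7)) = Add(Rational(-5, 13), 7) = Rational(86, 13) ≈ 6.6154)
Add(33, Mul(P, Function('T')(l))) = Add(33, Mul(Rational(86, 13), Pow(13, 2))) = Add(33, Mul(Rational(86, 13), 169)) = Add(33, 1118) = 1151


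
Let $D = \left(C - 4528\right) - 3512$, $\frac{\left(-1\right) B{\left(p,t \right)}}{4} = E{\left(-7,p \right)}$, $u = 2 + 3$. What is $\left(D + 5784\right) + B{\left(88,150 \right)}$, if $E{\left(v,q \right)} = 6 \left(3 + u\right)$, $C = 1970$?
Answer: $-478$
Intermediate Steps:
$u = 5$
$E{\left(v,q \right)} = 48$ ($E{\left(v,q \right)} = 6 \left(3 + 5\right) = 6 \cdot 8 = 48$)
$B{\left(p,t \right)} = -192$ ($B{\left(p,t \right)} = \left(-4\right) 48 = -192$)
$D = -6070$ ($D = \left(1970 - 4528\right) - 3512 = -2558 - 3512 = -6070$)
$\left(D + 5784\right) + B{\left(88,150 \right)} = \left(-6070 + 5784\right) - 192 = -286 - 192 = -478$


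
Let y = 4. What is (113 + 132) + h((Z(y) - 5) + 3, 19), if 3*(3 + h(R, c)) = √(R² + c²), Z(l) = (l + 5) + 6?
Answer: 242 + √530/3 ≈ 249.67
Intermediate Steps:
Z(l) = 11 + l (Z(l) = (5 + l) + 6 = 11 + l)
h(R, c) = -3 + √(R² + c²)/3
(113 + 132) + h((Z(y) - 5) + 3, 19) = (113 + 132) + (-3 + √((((11 + 4) - 5) + 3)² + 19²)/3) = 245 + (-3 + √(((15 - 5) + 3)² + 361)/3) = 245 + (-3 + √((10 + 3)² + 361)/3) = 245 + (-3 + √(13² + 361)/3) = 245 + (-3 + √(169 + 361)/3) = 245 + (-3 + √530/3) = 242 + √530/3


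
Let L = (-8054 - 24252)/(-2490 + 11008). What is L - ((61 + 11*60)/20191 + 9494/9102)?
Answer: -1906472840405/391356277419 ≈ -4.8715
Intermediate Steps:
L = -16153/4259 (L = -32306/8518 = -32306*1/8518 = -16153/4259 ≈ -3.7927)
L - ((61 + 11*60)/20191 + 9494/9102) = -16153/4259 - ((61 + 11*60)/20191 + 9494/9102) = -16153/4259 - ((61 + 660)*(1/20191) + 9494*(1/9102)) = -16153/4259 - (721*(1/20191) + 4747/4551) = -16153/4259 - (721/20191 + 4747/4551) = -16153/4259 - 1*99127948/91889241 = -16153/4259 - 99127948/91889241 = -1906472840405/391356277419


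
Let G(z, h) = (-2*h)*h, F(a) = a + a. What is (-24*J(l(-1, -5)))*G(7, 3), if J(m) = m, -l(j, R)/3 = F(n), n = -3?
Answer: 7776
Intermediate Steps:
F(a) = 2*a
l(j, R) = 18 (l(j, R) = -6*(-3) = -3*(-6) = 18)
G(z, h) = -2*h²
(-24*J(l(-1, -5)))*G(7, 3) = (-24*18)*(-2*3²) = -(-864)*9 = -432*(-18) = 7776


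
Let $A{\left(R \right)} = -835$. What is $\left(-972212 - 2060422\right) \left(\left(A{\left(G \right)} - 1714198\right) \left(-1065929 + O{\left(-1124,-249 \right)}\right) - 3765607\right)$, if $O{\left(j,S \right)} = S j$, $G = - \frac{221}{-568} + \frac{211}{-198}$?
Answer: $-4088303202984380028$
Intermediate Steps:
$G = - \frac{38045}{56232}$ ($G = \left(-221\right) \left(- \frac{1}{568}\right) + 211 \left(- \frac{1}{198}\right) = \frac{221}{568} - \frac{211}{198} = - \frac{38045}{56232} \approx -0.67657$)
$\left(-972212 - 2060422\right) \left(\left(A{\left(G \right)} - 1714198\right) \left(-1065929 + O{\left(-1124,-249 \right)}\right) - 3765607\right) = \left(-972212 - 2060422\right) \left(\left(-835 - 1714198\right) \left(-1065929 - -279876\right) - 3765607\right) = - 3032634 \left(- 1715033 \left(-1065929 + 279876\right) - 3765607\right) = - 3032634 \left(\left(-1715033\right) \left(-786053\right) - 3765607\right) = - 3032634 \left(1348106834749 - 3765607\right) = \left(-3032634\right) 1348103069142 = -4088303202984380028$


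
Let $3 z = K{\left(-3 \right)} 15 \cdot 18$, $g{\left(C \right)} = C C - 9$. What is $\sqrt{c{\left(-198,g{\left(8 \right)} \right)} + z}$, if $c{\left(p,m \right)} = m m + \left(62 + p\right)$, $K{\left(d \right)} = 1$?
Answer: $3 \sqrt{331} \approx 54.58$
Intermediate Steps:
$g{\left(C \right)} = -9 + C^{2}$ ($g{\left(C \right)} = C^{2} - 9 = -9 + C^{2}$)
$c{\left(p,m \right)} = 62 + p + m^{2}$ ($c{\left(p,m \right)} = m^{2} + \left(62 + p\right) = 62 + p + m^{2}$)
$z = 90$ ($z = \frac{1 \cdot 15 \cdot 18}{3} = \frac{15 \cdot 18}{3} = \frac{1}{3} \cdot 270 = 90$)
$\sqrt{c{\left(-198,g{\left(8 \right)} \right)} + z} = \sqrt{\left(62 - 198 + \left(-9 + 8^{2}\right)^{2}\right) + 90} = \sqrt{\left(62 - 198 + \left(-9 + 64\right)^{2}\right) + 90} = \sqrt{\left(62 - 198 + 55^{2}\right) + 90} = \sqrt{\left(62 - 198 + 3025\right) + 90} = \sqrt{2889 + 90} = \sqrt{2979} = 3 \sqrt{331}$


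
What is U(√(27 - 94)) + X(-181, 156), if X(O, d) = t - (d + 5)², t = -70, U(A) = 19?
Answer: -25972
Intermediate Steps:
X(O, d) = -70 - (5 + d)² (X(O, d) = -70 - (d + 5)² = -70 - (5 + d)²)
U(√(27 - 94)) + X(-181, 156) = 19 + (-70 - (5 + 156)²) = 19 + (-70 - 1*161²) = 19 + (-70 - 1*25921) = 19 + (-70 - 25921) = 19 - 25991 = -25972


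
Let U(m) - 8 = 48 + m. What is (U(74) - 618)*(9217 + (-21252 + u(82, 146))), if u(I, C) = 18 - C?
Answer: 5935544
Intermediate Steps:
U(m) = 56 + m (U(m) = 8 + (48 + m) = 56 + m)
(U(74) - 618)*(9217 + (-21252 + u(82, 146))) = ((56 + 74) - 618)*(9217 + (-21252 + (18 - 1*146))) = (130 - 618)*(9217 + (-21252 + (18 - 146))) = -488*(9217 + (-21252 - 128)) = -488*(9217 - 21380) = -488*(-12163) = 5935544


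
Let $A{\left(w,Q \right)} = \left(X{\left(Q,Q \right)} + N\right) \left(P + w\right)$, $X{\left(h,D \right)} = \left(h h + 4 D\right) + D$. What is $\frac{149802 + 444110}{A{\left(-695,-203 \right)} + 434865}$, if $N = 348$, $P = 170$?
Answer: $- \frac{593912}{20849685} \approx -0.028485$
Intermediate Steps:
$X{\left(h,D \right)} = h^{2} + 5 D$ ($X{\left(h,D \right)} = \left(h^{2} + 4 D\right) + D = h^{2} + 5 D$)
$A{\left(w,Q \right)} = \left(170 + w\right) \left(348 + Q^{2} + 5 Q\right)$ ($A{\left(w,Q \right)} = \left(\left(Q^{2} + 5 Q\right) + 348\right) \left(170 + w\right) = \left(348 + Q^{2} + 5 Q\right) \left(170 + w\right) = \left(170 + w\right) \left(348 + Q^{2} + 5 Q\right)$)
$\frac{149802 + 444110}{A{\left(-695,-203 \right)} + 434865} = \frac{149802 + 444110}{\left(59160 + 170 \left(-203\right)^{2} + 348 \left(-695\right) + 850 \left(-203\right) - - 141085 \left(5 - 203\right)\right) + 434865} = \frac{593912}{\left(59160 + 170 \cdot 41209 - 241860 - 172550 - \left(-141085\right) \left(-198\right)\right) + 434865} = \frac{593912}{\left(59160 + 7005530 - 241860 - 172550 - 27934830\right) + 434865} = \frac{593912}{-21284550 + 434865} = \frac{593912}{-20849685} = 593912 \left(- \frac{1}{20849685}\right) = - \frac{593912}{20849685}$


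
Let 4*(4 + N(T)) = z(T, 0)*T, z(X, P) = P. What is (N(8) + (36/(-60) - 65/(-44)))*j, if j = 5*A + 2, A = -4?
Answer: 6183/110 ≈ 56.209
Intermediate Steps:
N(T) = -4 (N(T) = -4 + (0*T)/4 = -4 + (¼)*0 = -4 + 0 = -4)
j = -18 (j = 5*(-4) + 2 = -20 + 2 = -18)
(N(8) + (36/(-60) - 65/(-44)))*j = (-4 + (36/(-60) - 65/(-44)))*(-18) = (-4 + (36*(-1/60) - 65*(-1/44)))*(-18) = (-4 + (-⅗ + 65/44))*(-18) = (-4 + 193/220)*(-18) = -687/220*(-18) = 6183/110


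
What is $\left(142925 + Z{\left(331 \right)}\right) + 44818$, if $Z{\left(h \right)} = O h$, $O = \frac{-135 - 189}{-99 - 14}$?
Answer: $\frac{21322203}{113} \approx 1.8869 \cdot 10^{5}$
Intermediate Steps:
$O = \frac{324}{113}$ ($O = - \frac{324}{-113} = \left(-324\right) \left(- \frac{1}{113}\right) = \frac{324}{113} \approx 2.8673$)
$Z{\left(h \right)} = \frac{324 h}{113}$
$\left(142925 + Z{\left(331 \right)}\right) + 44818 = \left(142925 + \frac{324}{113} \cdot 331\right) + 44818 = \left(142925 + \frac{107244}{113}\right) + 44818 = \frac{16257769}{113} + 44818 = \frac{21322203}{113}$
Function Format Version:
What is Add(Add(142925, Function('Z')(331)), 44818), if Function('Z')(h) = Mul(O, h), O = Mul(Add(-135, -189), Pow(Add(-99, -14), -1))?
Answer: Rational(21322203, 113) ≈ 1.8869e+5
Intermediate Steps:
O = Rational(324, 113) (O = Mul(-324, Pow(-113, -1)) = Mul(-324, Rational(-1, 113)) = Rational(324, 113) ≈ 2.8673)
Function('Z')(h) = Mul(Rational(324, 113), h)
Add(Add(142925, Function('Z')(331)), 44818) = Add(Add(142925, Mul(Rational(324, 113), 331)), 44818) = Add(Add(142925, Rational(107244, 113)), 44818) = Add(Rational(16257769, 113), 44818) = Rational(21322203, 113)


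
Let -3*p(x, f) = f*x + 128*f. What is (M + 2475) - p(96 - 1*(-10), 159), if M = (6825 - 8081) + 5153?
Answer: 18774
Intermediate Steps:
M = 3897 (M = -1256 + 5153 = 3897)
p(x, f) = -128*f/3 - f*x/3 (p(x, f) = -(f*x + 128*f)/3 = -(128*f + f*x)/3 = -128*f/3 - f*x/3)
(M + 2475) - p(96 - 1*(-10), 159) = (3897 + 2475) - (-1)*159*(128 + (96 - 1*(-10)))/3 = 6372 - (-1)*159*(128 + (96 + 10))/3 = 6372 - (-1)*159*(128 + 106)/3 = 6372 - (-1)*159*234/3 = 6372 - 1*(-12402) = 6372 + 12402 = 18774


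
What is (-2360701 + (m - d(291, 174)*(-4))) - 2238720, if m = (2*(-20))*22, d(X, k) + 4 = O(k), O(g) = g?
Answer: -4599621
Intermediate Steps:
d(X, k) = -4 + k
m = -880 (m = -40*22 = -880)
(-2360701 + (m - d(291, 174)*(-4))) - 2238720 = (-2360701 + (-880 - (-4 + 174)*(-4))) - 2238720 = (-2360701 + (-880 - 170*(-4))) - 2238720 = (-2360701 + (-880 - 1*(-680))) - 2238720 = (-2360701 + (-880 + 680)) - 2238720 = (-2360701 - 200) - 2238720 = -2360901 - 2238720 = -4599621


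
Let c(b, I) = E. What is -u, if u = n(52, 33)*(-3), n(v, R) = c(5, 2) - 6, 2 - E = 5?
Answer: -27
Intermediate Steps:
E = -3 (E = 2 - 1*5 = 2 - 5 = -3)
c(b, I) = -3
n(v, R) = -9 (n(v, R) = -3 - 6 = -9)
u = 27 (u = -9*(-3) = 27)
-u = -1*27 = -27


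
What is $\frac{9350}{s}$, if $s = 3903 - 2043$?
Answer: $\frac{935}{186} \approx 5.0269$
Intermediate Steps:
$s = 1860$ ($s = 3903 - 2043 = 1860$)
$\frac{9350}{s} = \frac{9350}{1860} = 9350 \cdot \frac{1}{1860} = \frac{935}{186}$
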